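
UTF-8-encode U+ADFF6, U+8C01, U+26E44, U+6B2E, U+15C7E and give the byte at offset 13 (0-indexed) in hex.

0xAE

U+ADFF6 → 4-byte form F2 AD BF B6 at offsets 0–3.
U+8C01 → 3-byte form E8 B0 81 at offsets 4–6.
U+26E44 → 4-byte form F0 A6 B9 84 at offsets 7–10.
U+6B2E → 3-byte form E6 AC AE at offsets 11–13.
Offset 13 falls in char 4's range; it's byte 3 of E6 AC AE = 0xAE.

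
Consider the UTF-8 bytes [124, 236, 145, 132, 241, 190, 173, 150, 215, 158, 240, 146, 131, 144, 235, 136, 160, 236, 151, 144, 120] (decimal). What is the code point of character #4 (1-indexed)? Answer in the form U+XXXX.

Offset 0: leading byte 0x7C = 01111100 → 1-byte char #1 = 7C.
Offset 1: leading byte 0xEC = 11101100 → 3-byte char #2 = EC 91 84.
Offset 4: leading byte 0xF1 = 11110001 → 4-byte char #3 = F1 BE AD 96.
Offset 8: leading byte 0xD7 = 11010111 → 2-byte char #4 = D7 9E.
Leading byte 0xD7 = 11010111 matches 110xxxxx → 2-byte sequence.
Byte 1: 0xD7 = 11010111, payload 10111 (5 bits).
Byte 2: 0x9E = 10011110 (10xxxxxx ✓), payload 011110.
Concatenate: 10111011110 = 0x5DE (11 bits → U+05DE).

U+05DE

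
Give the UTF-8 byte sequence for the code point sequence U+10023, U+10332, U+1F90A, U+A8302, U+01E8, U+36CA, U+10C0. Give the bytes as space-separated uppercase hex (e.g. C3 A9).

F0 90 80 A3 F0 90 8C B2 F0 9F A4 8A F2 A8 8C 82 C7 A8 E3 9B 8A E1 83 80

U+10023: 4-byte form → F0 90 80 A3.
U+10332: 4-byte form → F0 90 8C B2.
U+1F90A: 4-byte form → F0 9F A4 8A.
U+A8302: 4-byte form → F2 A8 8C 82.
U+01E8: 2-byte form → C7 A8.
U+36CA: 3-byte form → E3 9B 8A.
U+10C0: 3-byte form → E1 83 80.
Concatenated (24 bytes): F0 90 80 A3 F0 90 8C B2 F0 9F A4 8A F2 A8 8C 82 C7 A8 E3 9B 8A E1 83 80.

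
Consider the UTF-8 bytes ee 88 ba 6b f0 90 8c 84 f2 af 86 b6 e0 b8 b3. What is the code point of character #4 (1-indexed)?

Offset 0: leading byte 0xEE = 11101110 → 3-byte char #1 = EE 88 BA.
Offset 3: leading byte 0x6B = 01101011 → 1-byte char #2 = 6B.
Offset 4: leading byte 0xF0 = 11110000 → 4-byte char #3 = F0 90 8C 84.
Offset 8: leading byte 0xF2 = 11110010 → 4-byte char #4 = F2 AF 86 B6.
Leading byte 0xF2 = 11110010 matches 11110xxx → 4-byte sequence.
Byte 1: 0xF2 = 11110010, payload 010 (3 bits).
Byte 2: 0xAF = 10101111 (10xxxxxx ✓), payload 101111.
Byte 3: 0x86 = 10000110 (10xxxxxx ✓), payload 000110.
Byte 4: 0xB6 = 10110110 (10xxxxxx ✓), payload 110110.
Concatenate: 010101111000110110110 = 0xAF1B6 (21 bits → U+AF1B6).

U+AF1B6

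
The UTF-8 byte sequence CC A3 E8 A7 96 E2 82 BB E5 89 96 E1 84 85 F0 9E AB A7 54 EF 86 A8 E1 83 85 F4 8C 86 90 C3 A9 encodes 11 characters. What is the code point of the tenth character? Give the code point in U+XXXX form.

Offset 0: leading byte 0xCC = 11001100 → 2-byte char #1 = CC A3.
Offset 2: leading byte 0xE8 = 11101000 → 3-byte char #2 = E8 A7 96.
Offset 5: leading byte 0xE2 = 11100010 → 3-byte char #3 = E2 82 BB.
Offset 8: leading byte 0xE5 = 11100101 → 3-byte char #4 = E5 89 96.
Offset 11: leading byte 0xE1 = 11100001 → 3-byte char #5 = E1 84 85.
Offset 14: leading byte 0xF0 = 11110000 → 4-byte char #6 = F0 9E AB A7.
Offset 18: leading byte 0x54 = 01010100 → 1-byte char #7 = 54.
Offset 19: leading byte 0xEF = 11101111 → 3-byte char #8 = EF 86 A8.
Offset 22: leading byte 0xE1 = 11100001 → 3-byte char #9 = E1 83 85.
Offset 25: leading byte 0xF4 = 11110100 → 4-byte char #10 = F4 8C 86 90.
Leading byte 0xF4 = 11110100 matches 11110xxx → 4-byte sequence.
Byte 1: 0xF4 = 11110100, payload 100 (3 bits).
Byte 2: 0x8C = 10001100 (10xxxxxx ✓), payload 001100.
Byte 3: 0x86 = 10000110 (10xxxxxx ✓), payload 000110.
Byte 4: 0x90 = 10010000 (10xxxxxx ✓), payload 010000.
Concatenate: 100001100000110010000 = 0x10C190 (21 bits → U+10C190).

U+10C190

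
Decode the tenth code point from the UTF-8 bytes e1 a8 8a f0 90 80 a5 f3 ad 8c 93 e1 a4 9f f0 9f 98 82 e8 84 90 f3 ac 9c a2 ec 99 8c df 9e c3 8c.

U+00CC

Offset 0: leading byte 0xE1 = 11100001 → 3-byte char #1 = E1 A8 8A.
Offset 3: leading byte 0xF0 = 11110000 → 4-byte char #2 = F0 90 80 A5.
Offset 7: leading byte 0xF3 = 11110011 → 4-byte char #3 = F3 AD 8C 93.
Offset 11: leading byte 0xE1 = 11100001 → 3-byte char #4 = E1 A4 9F.
Offset 14: leading byte 0xF0 = 11110000 → 4-byte char #5 = F0 9F 98 82.
Offset 18: leading byte 0xE8 = 11101000 → 3-byte char #6 = E8 84 90.
Offset 21: leading byte 0xF3 = 11110011 → 4-byte char #7 = F3 AC 9C A2.
Offset 25: leading byte 0xEC = 11101100 → 3-byte char #8 = EC 99 8C.
Offset 28: leading byte 0xDF = 11011111 → 2-byte char #9 = DF 9E.
Offset 30: leading byte 0xC3 = 11000011 → 2-byte char #10 = C3 8C.
Leading byte 0xC3 = 11000011 matches 110xxxxx → 2-byte sequence.
Byte 1: 0xC3 = 11000011, payload 00011 (5 bits).
Byte 2: 0x8C = 10001100 (10xxxxxx ✓), payload 001100.
Concatenate: 00011001100 = 0xCC (11 bits → U+00CC).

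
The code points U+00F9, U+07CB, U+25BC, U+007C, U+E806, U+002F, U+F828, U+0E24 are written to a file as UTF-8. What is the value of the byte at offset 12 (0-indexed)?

0xEF

U+00F9 → 2-byte form C3 B9 at offsets 0–1.
U+07CB → 2-byte form DF 8B at offsets 2–3.
U+25BC → 3-byte form E2 96 BC at offsets 4–6.
U+007C → 1-byte form 7C at offsets 7–7.
U+E806 → 3-byte form EE A0 86 at offsets 8–10.
U+002F → 1-byte form 2F at offsets 11–11.
U+F828 → 3-byte form EF A0 A8 at offsets 12–14.
Offset 12 falls in char 7's range; it's byte 1 of EF A0 A8 = 0xEF.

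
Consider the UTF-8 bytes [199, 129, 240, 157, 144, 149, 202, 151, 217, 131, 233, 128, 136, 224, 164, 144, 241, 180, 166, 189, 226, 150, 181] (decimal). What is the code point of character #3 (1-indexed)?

U+0297

Offset 0: leading byte 0xC7 = 11000111 → 2-byte char #1 = C7 81.
Offset 2: leading byte 0xF0 = 11110000 → 4-byte char #2 = F0 9D 90 95.
Offset 6: leading byte 0xCA = 11001010 → 2-byte char #3 = CA 97.
Leading byte 0xCA = 11001010 matches 110xxxxx → 2-byte sequence.
Byte 1: 0xCA = 11001010, payload 01010 (5 bits).
Byte 2: 0x97 = 10010111 (10xxxxxx ✓), payload 010111.
Concatenate: 01010010111 = 0x297 (11 bits → U+0297).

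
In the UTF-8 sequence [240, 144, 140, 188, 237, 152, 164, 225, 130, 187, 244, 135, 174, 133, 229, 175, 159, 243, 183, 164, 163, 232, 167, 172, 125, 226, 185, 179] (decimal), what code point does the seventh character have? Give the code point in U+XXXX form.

Offset 0: leading byte 0xF0 = 11110000 → 4-byte char #1 = F0 90 8C BC.
Offset 4: leading byte 0xED = 11101101 → 3-byte char #2 = ED 98 A4.
Offset 7: leading byte 0xE1 = 11100001 → 3-byte char #3 = E1 82 BB.
Offset 10: leading byte 0xF4 = 11110100 → 4-byte char #4 = F4 87 AE 85.
Offset 14: leading byte 0xE5 = 11100101 → 3-byte char #5 = E5 AF 9F.
Offset 17: leading byte 0xF3 = 11110011 → 4-byte char #6 = F3 B7 A4 A3.
Offset 21: leading byte 0xE8 = 11101000 → 3-byte char #7 = E8 A7 AC.
Leading byte 0xE8 = 11101000 matches 1110xxxx → 3-byte sequence.
Byte 1: 0xE8 = 11101000, payload 1000 (4 bits).
Byte 2: 0xA7 = 10100111 (10xxxxxx ✓), payload 100111.
Byte 3: 0xAC = 10101100 (10xxxxxx ✓), payload 101100.
Concatenate: 1000100111101100 = 0x89EC (16 bits → U+89EC).

U+89EC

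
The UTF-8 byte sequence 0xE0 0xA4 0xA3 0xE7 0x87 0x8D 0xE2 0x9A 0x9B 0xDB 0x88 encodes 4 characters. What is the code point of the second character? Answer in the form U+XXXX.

Offset 0: leading byte 0xE0 = 11100000 → 3-byte char #1 = E0 A4 A3.
Offset 3: leading byte 0xE7 = 11100111 → 3-byte char #2 = E7 87 8D.
Leading byte 0xE7 = 11100111 matches 1110xxxx → 3-byte sequence.
Byte 1: 0xE7 = 11100111, payload 0111 (4 bits).
Byte 2: 0x87 = 10000111 (10xxxxxx ✓), payload 000111.
Byte 3: 0x8D = 10001101 (10xxxxxx ✓), payload 001101.
Concatenate: 0111000111001101 = 0x71CD (16 bits → U+71CD).

U+71CD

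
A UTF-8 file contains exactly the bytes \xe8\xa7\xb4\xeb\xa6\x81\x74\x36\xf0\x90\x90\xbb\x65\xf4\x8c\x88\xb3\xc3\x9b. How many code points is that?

8

Byte at offset 0: 0xE8 = 11101000 → 3-byte char (#1). Advance 3.
Byte at offset 3: 0xEB = 11101011 → 3-byte char (#2). Advance 3.
Byte at offset 6: 0x74 = 01110100 → 1-byte char (#3). Advance 1.
Byte at offset 7: 0x36 = 00110110 → 1-byte char (#4). Advance 1.
Byte at offset 8: 0xF0 = 11110000 → 4-byte char (#5). Advance 4.
Byte at offset 12: 0x65 = 01100101 → 1-byte char (#6). Advance 1.
Byte at offset 13: 0xF4 = 11110100 → 4-byte char (#7). Advance 4.
Byte at offset 17: 0xC3 = 11000011 → 2-byte char (#8). Advance 2.
Reached end at offset 19 after 8 code points.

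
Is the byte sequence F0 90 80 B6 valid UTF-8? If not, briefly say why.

valid

Leading byte 0xF0 = 11110000 → 4-byte form.
Continuation bytes 0x90=10010000, 0x80=10000000, 0xB6=10110110 all match 10xxxxxx.
Decoded value 0x10036 is ≥ 0x10000 (shortest form) and not a surrogate.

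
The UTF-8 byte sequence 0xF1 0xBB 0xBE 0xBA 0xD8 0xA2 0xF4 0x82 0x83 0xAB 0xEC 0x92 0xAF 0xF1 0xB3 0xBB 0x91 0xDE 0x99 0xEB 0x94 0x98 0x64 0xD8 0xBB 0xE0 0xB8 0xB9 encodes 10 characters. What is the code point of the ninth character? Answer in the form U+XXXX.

U+063B

Offset 0: leading byte 0xF1 = 11110001 → 4-byte char #1 = F1 BB BE BA.
Offset 4: leading byte 0xD8 = 11011000 → 2-byte char #2 = D8 A2.
Offset 6: leading byte 0xF4 = 11110100 → 4-byte char #3 = F4 82 83 AB.
Offset 10: leading byte 0xEC = 11101100 → 3-byte char #4 = EC 92 AF.
Offset 13: leading byte 0xF1 = 11110001 → 4-byte char #5 = F1 B3 BB 91.
Offset 17: leading byte 0xDE = 11011110 → 2-byte char #6 = DE 99.
Offset 19: leading byte 0xEB = 11101011 → 3-byte char #7 = EB 94 98.
Offset 22: leading byte 0x64 = 01100100 → 1-byte char #8 = 64.
Offset 23: leading byte 0xD8 = 11011000 → 2-byte char #9 = D8 BB.
Leading byte 0xD8 = 11011000 matches 110xxxxx → 2-byte sequence.
Byte 1: 0xD8 = 11011000, payload 11000 (5 bits).
Byte 2: 0xBB = 10111011 (10xxxxxx ✓), payload 111011.
Concatenate: 11000111011 = 0x63B (11 bits → U+063B).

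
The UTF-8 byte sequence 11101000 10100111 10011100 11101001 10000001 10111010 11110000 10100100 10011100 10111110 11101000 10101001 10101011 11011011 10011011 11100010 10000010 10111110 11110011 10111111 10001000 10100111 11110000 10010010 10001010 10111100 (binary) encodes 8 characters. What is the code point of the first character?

U+89DC

Offset 0: leading byte 0xE8 = 11101000 → 3-byte char #1 = E8 A7 9C.
Leading byte 0xE8 = 11101000 matches 1110xxxx → 3-byte sequence.
Byte 1: 0xE8 = 11101000, payload 1000 (4 bits).
Byte 2: 0xA7 = 10100111 (10xxxxxx ✓), payload 100111.
Byte 3: 0x9C = 10011100 (10xxxxxx ✓), payload 011100.
Concatenate: 1000100111011100 = 0x89DC (16 bits → U+89DC).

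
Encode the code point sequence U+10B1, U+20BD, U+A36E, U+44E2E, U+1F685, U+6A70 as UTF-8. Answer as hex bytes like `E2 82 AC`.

E1 82 B1 E2 82 BD EA 8D AE F1 84 B8 AE F0 9F 9A 85 E6 A9 B0

U+10B1: 3-byte form → E1 82 B1.
U+20BD: 3-byte form → E2 82 BD.
U+A36E: 3-byte form → EA 8D AE.
U+44E2E: 4-byte form → F1 84 B8 AE.
U+1F685: 4-byte form → F0 9F 9A 85.
U+6A70: 3-byte form → E6 A9 B0.
Concatenated (20 bytes): E1 82 B1 E2 82 BD EA 8D AE F1 84 B8 AE F0 9F 9A 85 E6 A9 B0.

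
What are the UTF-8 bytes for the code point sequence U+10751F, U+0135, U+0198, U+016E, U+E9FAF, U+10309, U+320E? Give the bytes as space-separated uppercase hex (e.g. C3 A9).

U+10751F: 4-byte form → F4 87 94 9F.
U+0135: 2-byte form → C4 B5.
U+0198: 2-byte form → C6 98.
U+016E: 2-byte form → C5 AE.
U+E9FAF: 4-byte form → F3 A9 BE AF.
U+10309: 4-byte form → F0 90 8C 89.
U+320E: 3-byte form → E3 88 8E.
Concatenated (21 bytes): F4 87 94 9F C4 B5 C6 98 C5 AE F3 A9 BE AF F0 90 8C 89 E3 88 8E.

F4 87 94 9F C4 B5 C6 98 C5 AE F3 A9 BE AF F0 90 8C 89 E3 88 8E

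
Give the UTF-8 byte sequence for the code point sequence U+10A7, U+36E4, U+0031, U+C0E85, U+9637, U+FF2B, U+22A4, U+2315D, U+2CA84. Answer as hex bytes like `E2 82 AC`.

E1 82 A7 E3 9B A4 31 F3 80 BA 85 E9 98 B7 EF BC AB E2 8A A4 F0 A3 85 9D F0 AC AA 84

U+10A7: 3-byte form → E1 82 A7.
U+36E4: 3-byte form → E3 9B A4.
U+0031: 1-byte form → 31.
U+C0E85: 4-byte form → F3 80 BA 85.
U+9637: 3-byte form → E9 98 B7.
U+FF2B: 3-byte form → EF BC AB.
U+22A4: 3-byte form → E2 8A A4.
U+2315D: 4-byte form → F0 A3 85 9D.
U+2CA84: 4-byte form → F0 AC AA 84.
Concatenated (28 bytes): E1 82 A7 E3 9B A4 31 F3 80 BA 85 E9 98 B7 EF BC AB E2 8A A4 F0 A3 85 9D F0 AC AA 84.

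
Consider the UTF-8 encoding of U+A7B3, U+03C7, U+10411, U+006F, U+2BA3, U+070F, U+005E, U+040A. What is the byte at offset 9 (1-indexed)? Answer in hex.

1-indexed offset 9 is 0-indexed offset 8.
U+A7B3 → 3-byte form EA 9E B3 at offsets 0–2.
U+03C7 → 2-byte form CF 87 at offsets 3–4.
U+10411 → 4-byte form F0 90 90 91 at offsets 5–8.
Offset 8 falls in char 3's range; it's byte 4 of F0 90 90 91 = 0x91.

0x91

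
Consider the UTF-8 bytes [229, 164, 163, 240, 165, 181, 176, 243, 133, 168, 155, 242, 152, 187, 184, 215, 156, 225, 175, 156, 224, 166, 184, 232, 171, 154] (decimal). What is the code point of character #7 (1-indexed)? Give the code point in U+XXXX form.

U+09B8

Offset 0: leading byte 0xE5 = 11100101 → 3-byte char #1 = E5 A4 A3.
Offset 3: leading byte 0xF0 = 11110000 → 4-byte char #2 = F0 A5 B5 B0.
Offset 7: leading byte 0xF3 = 11110011 → 4-byte char #3 = F3 85 A8 9B.
Offset 11: leading byte 0xF2 = 11110010 → 4-byte char #4 = F2 98 BB B8.
Offset 15: leading byte 0xD7 = 11010111 → 2-byte char #5 = D7 9C.
Offset 17: leading byte 0xE1 = 11100001 → 3-byte char #6 = E1 AF 9C.
Offset 20: leading byte 0xE0 = 11100000 → 3-byte char #7 = E0 A6 B8.
Leading byte 0xE0 = 11100000 matches 1110xxxx → 3-byte sequence.
Byte 1: 0xE0 = 11100000, payload 0000 (4 bits).
Byte 2: 0xA6 = 10100110 (10xxxxxx ✓), payload 100110.
Byte 3: 0xB8 = 10111000 (10xxxxxx ✓), payload 111000.
Concatenate: 0000100110111000 = 0x9B8 (16 bits → U+09B8).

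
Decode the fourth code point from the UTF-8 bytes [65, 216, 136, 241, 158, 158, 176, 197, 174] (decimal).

Offset 0: leading byte 0x41 = 01000001 → 1-byte char #1 = 41.
Offset 1: leading byte 0xD8 = 11011000 → 2-byte char #2 = D8 88.
Offset 3: leading byte 0xF1 = 11110001 → 4-byte char #3 = F1 9E 9E B0.
Offset 7: leading byte 0xC5 = 11000101 → 2-byte char #4 = C5 AE.
Leading byte 0xC5 = 11000101 matches 110xxxxx → 2-byte sequence.
Byte 1: 0xC5 = 11000101, payload 00101 (5 bits).
Byte 2: 0xAE = 10101110 (10xxxxxx ✓), payload 101110.
Concatenate: 00101101110 = 0x16E (11 bits → U+016E).

U+016E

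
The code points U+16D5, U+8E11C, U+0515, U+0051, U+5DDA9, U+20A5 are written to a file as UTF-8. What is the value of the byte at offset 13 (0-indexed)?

0xA9

U+16D5 → 3-byte form E1 9B 95 at offsets 0–2.
U+8E11C → 4-byte form F2 8E 84 9C at offsets 3–6.
U+0515 → 2-byte form D4 95 at offsets 7–8.
U+0051 → 1-byte form 51 at offsets 9–9.
U+5DDA9 → 4-byte form F1 9D B6 A9 at offsets 10–13.
Offset 13 falls in char 5's range; it's byte 4 of F1 9D B6 A9 = 0xA9.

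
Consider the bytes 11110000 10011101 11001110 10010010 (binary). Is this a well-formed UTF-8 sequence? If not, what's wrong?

invalid (non-continuation byte where continuation expected)

Leading byte 0xF0 = 11110000 → 4-byte form.
Byte 3 is 0xCE = 11001110, which is not 10xxxxxx — expected a continuation byte.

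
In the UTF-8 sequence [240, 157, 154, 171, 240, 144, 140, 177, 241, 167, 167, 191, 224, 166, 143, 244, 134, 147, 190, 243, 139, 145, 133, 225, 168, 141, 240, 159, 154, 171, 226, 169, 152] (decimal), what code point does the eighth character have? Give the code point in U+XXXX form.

Offset 0: leading byte 0xF0 = 11110000 → 4-byte char #1 = F0 9D 9A AB.
Offset 4: leading byte 0xF0 = 11110000 → 4-byte char #2 = F0 90 8C B1.
Offset 8: leading byte 0xF1 = 11110001 → 4-byte char #3 = F1 A7 A7 BF.
Offset 12: leading byte 0xE0 = 11100000 → 3-byte char #4 = E0 A6 8F.
Offset 15: leading byte 0xF4 = 11110100 → 4-byte char #5 = F4 86 93 BE.
Offset 19: leading byte 0xF3 = 11110011 → 4-byte char #6 = F3 8B 91 85.
Offset 23: leading byte 0xE1 = 11100001 → 3-byte char #7 = E1 A8 8D.
Offset 26: leading byte 0xF0 = 11110000 → 4-byte char #8 = F0 9F 9A AB.
Leading byte 0xF0 = 11110000 matches 11110xxx → 4-byte sequence.
Byte 1: 0xF0 = 11110000, payload 000 (3 bits).
Byte 2: 0x9F = 10011111 (10xxxxxx ✓), payload 011111.
Byte 3: 0x9A = 10011010 (10xxxxxx ✓), payload 011010.
Byte 4: 0xAB = 10101011 (10xxxxxx ✓), payload 101011.
Concatenate: 000011111011010101011 = 0x1F6AB (21 bits → U+1F6AB).

U+1F6AB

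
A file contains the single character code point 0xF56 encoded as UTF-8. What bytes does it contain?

U+0F56 = 0xF56 = 3926 decimal. In range U+0800–U+FFFF → 3-byte form: 1110xxxx 10xxxxxx 10xxxxxx.
Binary (16 bits): 0000111101010110.
Split 4+6+6: 0000 | 111101 | 010110.
Byte 1: 11100000 = 0xE0.
Byte 2: 10111101 = 0xBD.
Byte 3: 10010110 = 0x96.

E0 BD 96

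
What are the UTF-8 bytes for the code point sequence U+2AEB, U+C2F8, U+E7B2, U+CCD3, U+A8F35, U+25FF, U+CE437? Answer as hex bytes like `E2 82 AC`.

U+2AEB: 3-byte form → E2 AB AB.
U+C2F8: 3-byte form → EC 8B B8.
U+E7B2: 3-byte form → EE 9E B2.
U+CCD3: 3-byte form → EC B3 93.
U+A8F35: 4-byte form → F2 A8 BC B5.
U+25FF: 3-byte form → E2 97 BF.
U+CE437: 4-byte form → F3 8E 90 B7.
Concatenated (23 bytes): E2 AB AB EC 8B B8 EE 9E B2 EC B3 93 F2 A8 BC B5 E2 97 BF F3 8E 90 B7.

E2 AB AB EC 8B B8 EE 9E B2 EC B3 93 F2 A8 BC B5 E2 97 BF F3 8E 90 B7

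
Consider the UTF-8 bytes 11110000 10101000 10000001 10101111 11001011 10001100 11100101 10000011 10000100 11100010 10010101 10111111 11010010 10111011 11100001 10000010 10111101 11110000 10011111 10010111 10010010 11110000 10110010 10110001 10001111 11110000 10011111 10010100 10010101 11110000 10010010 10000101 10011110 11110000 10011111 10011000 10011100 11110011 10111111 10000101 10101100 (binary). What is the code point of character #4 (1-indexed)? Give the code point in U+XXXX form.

U+257F

Offset 0: leading byte 0xF0 = 11110000 → 4-byte char #1 = F0 A8 81 AF.
Offset 4: leading byte 0xCB = 11001011 → 2-byte char #2 = CB 8C.
Offset 6: leading byte 0xE5 = 11100101 → 3-byte char #3 = E5 83 84.
Offset 9: leading byte 0xE2 = 11100010 → 3-byte char #4 = E2 95 BF.
Leading byte 0xE2 = 11100010 matches 1110xxxx → 3-byte sequence.
Byte 1: 0xE2 = 11100010, payload 0010 (4 bits).
Byte 2: 0x95 = 10010101 (10xxxxxx ✓), payload 010101.
Byte 3: 0xBF = 10111111 (10xxxxxx ✓), payload 111111.
Concatenate: 0010010101111111 = 0x257F (16 bits → U+257F).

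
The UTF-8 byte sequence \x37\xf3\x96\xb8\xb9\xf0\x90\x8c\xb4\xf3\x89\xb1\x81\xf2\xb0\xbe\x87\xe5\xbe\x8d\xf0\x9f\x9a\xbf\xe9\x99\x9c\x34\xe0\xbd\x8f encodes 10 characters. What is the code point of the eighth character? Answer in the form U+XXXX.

U+965C

Offset 0: leading byte 0x37 = 00110111 → 1-byte char #1 = 37.
Offset 1: leading byte 0xF3 = 11110011 → 4-byte char #2 = F3 96 B8 B9.
Offset 5: leading byte 0xF0 = 11110000 → 4-byte char #3 = F0 90 8C B4.
Offset 9: leading byte 0xF3 = 11110011 → 4-byte char #4 = F3 89 B1 81.
Offset 13: leading byte 0xF2 = 11110010 → 4-byte char #5 = F2 B0 BE 87.
Offset 17: leading byte 0xE5 = 11100101 → 3-byte char #6 = E5 BE 8D.
Offset 20: leading byte 0xF0 = 11110000 → 4-byte char #7 = F0 9F 9A BF.
Offset 24: leading byte 0xE9 = 11101001 → 3-byte char #8 = E9 99 9C.
Leading byte 0xE9 = 11101001 matches 1110xxxx → 3-byte sequence.
Byte 1: 0xE9 = 11101001, payload 1001 (4 bits).
Byte 2: 0x99 = 10011001 (10xxxxxx ✓), payload 011001.
Byte 3: 0x9C = 10011100 (10xxxxxx ✓), payload 011100.
Concatenate: 1001011001011100 = 0x965C (16 bits → U+965C).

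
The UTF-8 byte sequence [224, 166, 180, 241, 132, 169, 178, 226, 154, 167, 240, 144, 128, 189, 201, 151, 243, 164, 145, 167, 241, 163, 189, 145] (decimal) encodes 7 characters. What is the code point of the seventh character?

U+63F51

Offset 0: leading byte 0xE0 = 11100000 → 3-byte char #1 = E0 A6 B4.
Offset 3: leading byte 0xF1 = 11110001 → 4-byte char #2 = F1 84 A9 B2.
Offset 7: leading byte 0xE2 = 11100010 → 3-byte char #3 = E2 9A A7.
Offset 10: leading byte 0xF0 = 11110000 → 4-byte char #4 = F0 90 80 BD.
Offset 14: leading byte 0xC9 = 11001001 → 2-byte char #5 = C9 97.
Offset 16: leading byte 0xF3 = 11110011 → 4-byte char #6 = F3 A4 91 A7.
Offset 20: leading byte 0xF1 = 11110001 → 4-byte char #7 = F1 A3 BD 91.
Leading byte 0xF1 = 11110001 matches 11110xxx → 4-byte sequence.
Byte 1: 0xF1 = 11110001, payload 001 (3 bits).
Byte 2: 0xA3 = 10100011 (10xxxxxx ✓), payload 100011.
Byte 3: 0xBD = 10111101 (10xxxxxx ✓), payload 111101.
Byte 4: 0x91 = 10010001 (10xxxxxx ✓), payload 010001.
Concatenate: 001100011111101010001 = 0x63F51 (21 bits → U+63F51).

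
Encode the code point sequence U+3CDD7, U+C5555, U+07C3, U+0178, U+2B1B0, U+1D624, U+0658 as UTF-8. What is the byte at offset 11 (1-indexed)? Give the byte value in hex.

1-indexed offset 11 is 0-indexed offset 10.
U+3CDD7 → 4-byte form F0 BC B7 97 at offsets 0–3.
U+C5555 → 4-byte form F3 85 95 95 at offsets 4–7.
U+07C3 → 2-byte form DF 83 at offsets 8–9.
U+0178 → 2-byte form C5 B8 at offsets 10–11.
Offset 10 falls in char 4's range; it's byte 1 of C5 B8 = 0xC5.

0xC5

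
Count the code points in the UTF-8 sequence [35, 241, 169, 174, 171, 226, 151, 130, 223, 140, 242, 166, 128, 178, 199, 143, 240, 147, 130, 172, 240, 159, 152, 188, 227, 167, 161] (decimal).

Byte at offset 0: 0x23 = 00100011 → 1-byte char (#1). Advance 1.
Byte at offset 1: 0xF1 = 11110001 → 4-byte char (#2). Advance 4.
Byte at offset 5: 0xE2 = 11100010 → 3-byte char (#3). Advance 3.
Byte at offset 8: 0xDF = 11011111 → 2-byte char (#4). Advance 2.
Byte at offset 10: 0xF2 = 11110010 → 4-byte char (#5). Advance 4.
Byte at offset 14: 0xC7 = 11000111 → 2-byte char (#6). Advance 2.
Byte at offset 16: 0xF0 = 11110000 → 4-byte char (#7). Advance 4.
Byte at offset 20: 0xF0 = 11110000 → 4-byte char (#8). Advance 4.
Byte at offset 24: 0xE3 = 11100011 → 3-byte char (#9). Advance 3.
Reached end at offset 27 after 9 code points.

9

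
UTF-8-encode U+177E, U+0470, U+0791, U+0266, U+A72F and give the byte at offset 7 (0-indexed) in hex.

U+177E → 3-byte form E1 9D BE at offsets 0–2.
U+0470 → 2-byte form D1 B0 at offsets 3–4.
U+0791 → 2-byte form DE 91 at offsets 5–6.
U+0266 → 2-byte form C9 A6 at offsets 7–8.
Offset 7 falls in char 4's range; it's byte 1 of C9 A6 = 0xC9.

0xC9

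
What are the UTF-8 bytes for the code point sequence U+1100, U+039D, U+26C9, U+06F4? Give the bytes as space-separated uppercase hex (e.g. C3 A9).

E1 84 80 CE 9D E2 9B 89 DB B4

U+1100: 3-byte form → E1 84 80.
U+039D: 2-byte form → CE 9D.
U+26C9: 3-byte form → E2 9B 89.
U+06F4: 2-byte form → DB B4.
Concatenated (10 bytes): E1 84 80 CE 9D E2 9B 89 DB B4.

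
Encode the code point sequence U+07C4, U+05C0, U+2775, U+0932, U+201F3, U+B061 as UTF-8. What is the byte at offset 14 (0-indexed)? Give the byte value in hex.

0xEB

U+07C4 → 2-byte form DF 84 at offsets 0–1.
U+05C0 → 2-byte form D7 80 at offsets 2–3.
U+2775 → 3-byte form E2 9D B5 at offsets 4–6.
U+0932 → 3-byte form E0 A4 B2 at offsets 7–9.
U+201F3 → 4-byte form F0 A0 87 B3 at offsets 10–13.
U+B061 → 3-byte form EB 81 A1 at offsets 14–16.
Offset 14 falls in char 6's range; it's byte 1 of EB 81 A1 = 0xEB.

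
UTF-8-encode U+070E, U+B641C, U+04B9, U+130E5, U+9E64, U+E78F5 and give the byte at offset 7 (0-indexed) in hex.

U+070E → 2-byte form DC 8E at offsets 0–1.
U+B641C → 4-byte form F2 B6 90 9C at offsets 2–5.
U+04B9 → 2-byte form D2 B9 at offsets 6–7.
Offset 7 falls in char 3's range; it's byte 2 of D2 B9 = 0xB9.

0xB9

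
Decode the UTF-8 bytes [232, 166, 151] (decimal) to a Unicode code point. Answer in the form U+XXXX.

U+8997

Leading byte 0xE8 = 11101000 matches 1110xxxx → 3-byte sequence.
Byte 1: 0xE8 = 11101000, payload 1000 (4 bits).
Byte 2: 0xA6 = 10100110 (10xxxxxx ✓), payload 100110.
Byte 3: 0x97 = 10010111 (10xxxxxx ✓), payload 010111.
Concatenate: 1000100110010111 = 0x8997 (16 bits → U+8997).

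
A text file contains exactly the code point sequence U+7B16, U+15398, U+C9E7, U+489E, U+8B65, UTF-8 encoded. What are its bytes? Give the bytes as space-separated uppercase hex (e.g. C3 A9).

E7 AC 96 F0 95 8E 98 EC A7 A7 E4 A2 9E E8 AD A5

U+7B16: 3-byte form → E7 AC 96.
U+15398: 4-byte form → F0 95 8E 98.
U+C9E7: 3-byte form → EC A7 A7.
U+489E: 3-byte form → E4 A2 9E.
U+8B65: 3-byte form → E8 AD A5.
Concatenated (16 bytes): E7 AC 96 F0 95 8E 98 EC A7 A7 E4 A2 9E E8 AD A5.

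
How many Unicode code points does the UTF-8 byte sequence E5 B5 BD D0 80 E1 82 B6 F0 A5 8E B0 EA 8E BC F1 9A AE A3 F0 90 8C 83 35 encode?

8

Byte at offset 0: 0xE5 = 11100101 → 3-byte char (#1). Advance 3.
Byte at offset 3: 0xD0 = 11010000 → 2-byte char (#2). Advance 2.
Byte at offset 5: 0xE1 = 11100001 → 3-byte char (#3). Advance 3.
Byte at offset 8: 0xF0 = 11110000 → 4-byte char (#4). Advance 4.
Byte at offset 12: 0xEA = 11101010 → 3-byte char (#5). Advance 3.
Byte at offset 15: 0xF1 = 11110001 → 4-byte char (#6). Advance 4.
Byte at offset 19: 0xF0 = 11110000 → 4-byte char (#7). Advance 4.
Byte at offset 23: 0x35 = 00110101 → 1-byte char (#8). Advance 1.
Reached end at offset 24 after 8 code points.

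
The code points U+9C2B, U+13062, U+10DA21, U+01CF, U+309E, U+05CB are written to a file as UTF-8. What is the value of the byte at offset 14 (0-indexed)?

U+9C2B → 3-byte form E9 B0 AB at offsets 0–2.
U+13062 → 4-byte form F0 93 81 A2 at offsets 3–6.
U+10DA21 → 4-byte form F4 8D A8 A1 at offsets 7–10.
U+01CF → 2-byte form C7 8F at offsets 11–12.
U+309E → 3-byte form E3 82 9E at offsets 13–15.
Offset 14 falls in char 5's range; it's byte 2 of E3 82 9E = 0x82.

0x82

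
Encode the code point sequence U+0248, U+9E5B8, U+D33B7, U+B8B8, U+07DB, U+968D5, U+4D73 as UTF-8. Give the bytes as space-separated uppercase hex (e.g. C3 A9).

C9 88 F2 9E 96 B8 F3 93 8E B7 EB A2 B8 DF 9B F2 96 A3 95 E4 B5 B3

U+0248: 2-byte form → C9 88.
U+9E5B8: 4-byte form → F2 9E 96 B8.
U+D33B7: 4-byte form → F3 93 8E B7.
U+B8B8: 3-byte form → EB A2 B8.
U+07DB: 2-byte form → DF 9B.
U+968D5: 4-byte form → F2 96 A3 95.
U+4D73: 3-byte form → E4 B5 B3.
Concatenated (22 bytes): C9 88 F2 9E 96 B8 F3 93 8E B7 EB A2 B8 DF 9B F2 96 A3 95 E4 B5 B3.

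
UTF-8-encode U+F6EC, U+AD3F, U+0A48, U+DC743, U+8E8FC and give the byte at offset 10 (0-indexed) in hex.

U+F6EC → 3-byte form EF 9B AC at offsets 0–2.
U+AD3F → 3-byte form EA B4 BF at offsets 3–5.
U+0A48 → 3-byte form E0 A9 88 at offsets 6–8.
U+DC743 → 4-byte form F3 9C 9D 83 at offsets 9–12.
Offset 10 falls in char 4's range; it's byte 2 of F3 9C 9D 83 = 0x9C.

0x9C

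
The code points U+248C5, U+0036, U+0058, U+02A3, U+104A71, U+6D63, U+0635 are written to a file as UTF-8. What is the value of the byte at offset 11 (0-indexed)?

U+248C5 → 4-byte form F0 A4 A3 85 at offsets 0–3.
U+0036 → 1-byte form 36 at offsets 4–4.
U+0058 → 1-byte form 58 at offsets 5–5.
U+02A3 → 2-byte form CA A3 at offsets 6–7.
U+104A71 → 4-byte form F4 84 A9 B1 at offsets 8–11.
Offset 11 falls in char 5's range; it's byte 4 of F4 84 A9 B1 = 0xB1.

0xB1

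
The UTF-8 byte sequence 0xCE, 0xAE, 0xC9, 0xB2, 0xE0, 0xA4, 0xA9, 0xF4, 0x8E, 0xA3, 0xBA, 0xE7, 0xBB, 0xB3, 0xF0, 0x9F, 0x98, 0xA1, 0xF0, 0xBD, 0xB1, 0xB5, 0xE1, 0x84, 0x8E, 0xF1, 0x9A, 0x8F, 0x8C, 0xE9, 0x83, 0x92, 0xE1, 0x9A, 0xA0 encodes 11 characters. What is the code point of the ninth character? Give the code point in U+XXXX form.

U+5A3CC

Offset 0: leading byte 0xCE = 11001110 → 2-byte char #1 = CE AE.
Offset 2: leading byte 0xC9 = 11001001 → 2-byte char #2 = C9 B2.
Offset 4: leading byte 0xE0 = 11100000 → 3-byte char #3 = E0 A4 A9.
Offset 7: leading byte 0xF4 = 11110100 → 4-byte char #4 = F4 8E A3 BA.
Offset 11: leading byte 0xE7 = 11100111 → 3-byte char #5 = E7 BB B3.
Offset 14: leading byte 0xF0 = 11110000 → 4-byte char #6 = F0 9F 98 A1.
Offset 18: leading byte 0xF0 = 11110000 → 4-byte char #7 = F0 BD B1 B5.
Offset 22: leading byte 0xE1 = 11100001 → 3-byte char #8 = E1 84 8E.
Offset 25: leading byte 0xF1 = 11110001 → 4-byte char #9 = F1 9A 8F 8C.
Leading byte 0xF1 = 11110001 matches 11110xxx → 4-byte sequence.
Byte 1: 0xF1 = 11110001, payload 001 (3 bits).
Byte 2: 0x9A = 10011010 (10xxxxxx ✓), payload 011010.
Byte 3: 0x8F = 10001111 (10xxxxxx ✓), payload 001111.
Byte 4: 0x8C = 10001100 (10xxxxxx ✓), payload 001100.
Concatenate: 001011010001111001100 = 0x5A3CC (21 bits → U+5A3CC).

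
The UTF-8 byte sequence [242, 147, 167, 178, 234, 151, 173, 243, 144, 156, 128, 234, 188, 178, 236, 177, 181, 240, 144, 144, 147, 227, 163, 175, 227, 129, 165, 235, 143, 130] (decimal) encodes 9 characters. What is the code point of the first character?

Offset 0: leading byte 0xF2 = 11110010 → 4-byte char #1 = F2 93 A7 B2.
Leading byte 0xF2 = 11110010 matches 11110xxx → 4-byte sequence.
Byte 1: 0xF2 = 11110010, payload 010 (3 bits).
Byte 2: 0x93 = 10010011 (10xxxxxx ✓), payload 010011.
Byte 3: 0xA7 = 10100111 (10xxxxxx ✓), payload 100111.
Byte 4: 0xB2 = 10110010 (10xxxxxx ✓), payload 110010.
Concatenate: 010010011100111110010 = 0x939F2 (21 bits → U+939F2).

U+939F2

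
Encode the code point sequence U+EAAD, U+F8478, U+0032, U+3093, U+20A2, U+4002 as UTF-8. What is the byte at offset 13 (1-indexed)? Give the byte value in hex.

1-indexed offset 13 is 0-indexed offset 12.
U+EAAD → 3-byte form EE AA AD at offsets 0–2.
U+F8478 → 4-byte form F3 B8 91 B8 at offsets 3–6.
U+0032 → 1-byte form 32 at offsets 7–7.
U+3093 → 3-byte form E3 82 93 at offsets 8–10.
U+20A2 → 3-byte form E2 82 A2 at offsets 11–13.
Offset 12 falls in char 5's range; it's byte 2 of E2 82 A2 = 0x82.

0x82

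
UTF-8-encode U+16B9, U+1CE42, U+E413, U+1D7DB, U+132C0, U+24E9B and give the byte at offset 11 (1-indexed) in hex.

0xF0

1-indexed offset 11 is 0-indexed offset 10.
U+16B9 → 3-byte form E1 9A B9 at offsets 0–2.
U+1CE42 → 4-byte form F0 9C B9 82 at offsets 3–6.
U+E413 → 3-byte form EE 90 93 at offsets 7–9.
U+1D7DB → 4-byte form F0 9D 9F 9B at offsets 10–13.
Offset 10 falls in char 4's range; it's byte 1 of F0 9D 9F 9B = 0xF0.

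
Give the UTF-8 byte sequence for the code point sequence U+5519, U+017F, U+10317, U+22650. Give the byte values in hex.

U+5519: 3-byte form → E5 94 99.
U+017F: 2-byte form → C5 BF.
U+10317: 4-byte form → F0 90 8C 97.
U+22650: 4-byte form → F0 A2 99 90.
Concatenated (13 bytes): E5 94 99 C5 BF F0 90 8C 97 F0 A2 99 90.

E5 94 99 C5 BF F0 90 8C 97 F0 A2 99 90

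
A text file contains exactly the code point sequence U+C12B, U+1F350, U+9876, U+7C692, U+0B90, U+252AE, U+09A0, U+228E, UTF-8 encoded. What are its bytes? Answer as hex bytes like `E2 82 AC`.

U+C12B: 3-byte form → EC 84 AB.
U+1F350: 4-byte form → F0 9F 8D 90.
U+9876: 3-byte form → E9 A1 B6.
U+7C692: 4-byte form → F1 BC 9A 92.
U+0B90: 3-byte form → E0 AE 90.
U+252AE: 4-byte form → F0 A5 8A AE.
U+09A0: 3-byte form → E0 A6 A0.
U+228E: 3-byte form → E2 8A 8E.
Concatenated (27 bytes): EC 84 AB F0 9F 8D 90 E9 A1 B6 F1 BC 9A 92 E0 AE 90 F0 A5 8A AE E0 A6 A0 E2 8A 8E.

EC 84 AB F0 9F 8D 90 E9 A1 B6 F1 BC 9A 92 E0 AE 90 F0 A5 8A AE E0 A6 A0 E2 8A 8E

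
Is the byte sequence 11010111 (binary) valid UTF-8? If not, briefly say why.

invalid (sequence truncated)

Leading byte 0xD7 = 11010111 → 2-byte form, but only 1 byte is present.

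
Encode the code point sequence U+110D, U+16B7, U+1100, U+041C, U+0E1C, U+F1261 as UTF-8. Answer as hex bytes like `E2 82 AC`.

E1 84 8D E1 9A B7 E1 84 80 D0 9C E0 B8 9C F3 B1 89 A1

U+110D: 3-byte form → E1 84 8D.
U+16B7: 3-byte form → E1 9A B7.
U+1100: 3-byte form → E1 84 80.
U+041C: 2-byte form → D0 9C.
U+0E1C: 3-byte form → E0 B8 9C.
U+F1261: 4-byte form → F3 B1 89 A1.
Concatenated (18 bytes): E1 84 8D E1 9A B7 E1 84 80 D0 9C E0 B8 9C F3 B1 89 A1.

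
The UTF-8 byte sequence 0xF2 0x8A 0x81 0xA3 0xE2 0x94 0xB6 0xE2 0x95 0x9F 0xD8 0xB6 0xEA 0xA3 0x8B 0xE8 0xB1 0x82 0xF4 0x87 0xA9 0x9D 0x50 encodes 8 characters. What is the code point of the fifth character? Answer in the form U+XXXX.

Offset 0: leading byte 0xF2 = 11110010 → 4-byte char #1 = F2 8A 81 A3.
Offset 4: leading byte 0xE2 = 11100010 → 3-byte char #2 = E2 94 B6.
Offset 7: leading byte 0xE2 = 11100010 → 3-byte char #3 = E2 95 9F.
Offset 10: leading byte 0xD8 = 11011000 → 2-byte char #4 = D8 B6.
Offset 12: leading byte 0xEA = 11101010 → 3-byte char #5 = EA A3 8B.
Leading byte 0xEA = 11101010 matches 1110xxxx → 3-byte sequence.
Byte 1: 0xEA = 11101010, payload 1010 (4 bits).
Byte 2: 0xA3 = 10100011 (10xxxxxx ✓), payload 100011.
Byte 3: 0x8B = 10001011 (10xxxxxx ✓), payload 001011.
Concatenate: 1010100011001011 = 0xA8CB (16 bits → U+A8CB).

U+A8CB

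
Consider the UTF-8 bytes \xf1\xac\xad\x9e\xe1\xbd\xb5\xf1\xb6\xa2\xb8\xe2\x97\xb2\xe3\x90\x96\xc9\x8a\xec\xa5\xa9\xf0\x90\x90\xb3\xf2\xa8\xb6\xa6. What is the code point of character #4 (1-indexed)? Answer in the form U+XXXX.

Offset 0: leading byte 0xF1 = 11110001 → 4-byte char #1 = F1 AC AD 9E.
Offset 4: leading byte 0xE1 = 11100001 → 3-byte char #2 = E1 BD B5.
Offset 7: leading byte 0xF1 = 11110001 → 4-byte char #3 = F1 B6 A2 B8.
Offset 11: leading byte 0xE2 = 11100010 → 3-byte char #4 = E2 97 B2.
Leading byte 0xE2 = 11100010 matches 1110xxxx → 3-byte sequence.
Byte 1: 0xE2 = 11100010, payload 0010 (4 bits).
Byte 2: 0x97 = 10010111 (10xxxxxx ✓), payload 010111.
Byte 3: 0xB2 = 10110010 (10xxxxxx ✓), payload 110010.
Concatenate: 0010010111110010 = 0x25F2 (16 bits → U+25F2).

U+25F2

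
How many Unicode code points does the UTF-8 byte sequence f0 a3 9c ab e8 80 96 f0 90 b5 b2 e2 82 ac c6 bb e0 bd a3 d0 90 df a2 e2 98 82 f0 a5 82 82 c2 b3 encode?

Byte at offset 0: 0xF0 = 11110000 → 4-byte char (#1). Advance 4.
Byte at offset 4: 0xE8 = 11101000 → 3-byte char (#2). Advance 3.
Byte at offset 7: 0xF0 = 11110000 → 4-byte char (#3). Advance 4.
Byte at offset 11: 0xE2 = 11100010 → 3-byte char (#4). Advance 3.
Byte at offset 14: 0xC6 = 11000110 → 2-byte char (#5). Advance 2.
Byte at offset 16: 0xE0 = 11100000 → 3-byte char (#6). Advance 3.
Byte at offset 19: 0xD0 = 11010000 → 2-byte char (#7). Advance 2.
Byte at offset 21: 0xDF = 11011111 → 2-byte char (#8). Advance 2.
Byte at offset 23: 0xE2 = 11100010 → 3-byte char (#9). Advance 3.
Byte at offset 26: 0xF0 = 11110000 → 4-byte char (#10). Advance 4.
Byte at offset 30: 0xC2 = 11000010 → 2-byte char (#11). Advance 2.
Reached end at offset 32 after 11 code points.

11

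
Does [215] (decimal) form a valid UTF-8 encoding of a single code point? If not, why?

invalid (sequence truncated)

Leading byte 0xD7 = 11010111 → 2-byte form, but only 1 byte is present.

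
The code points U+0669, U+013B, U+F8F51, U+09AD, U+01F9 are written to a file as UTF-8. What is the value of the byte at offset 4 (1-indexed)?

1-indexed offset 4 is 0-indexed offset 3.
U+0669 → 2-byte form D9 A9 at offsets 0–1.
U+013B → 2-byte form C4 BB at offsets 2–3.
Offset 3 falls in char 2's range; it's byte 2 of C4 BB = 0xBB.

0xBB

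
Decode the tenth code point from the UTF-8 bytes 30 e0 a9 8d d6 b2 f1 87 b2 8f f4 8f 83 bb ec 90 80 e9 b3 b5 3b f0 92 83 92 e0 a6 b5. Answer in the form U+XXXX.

Offset 0: leading byte 0x30 = 00110000 → 1-byte char #1 = 30.
Offset 1: leading byte 0xE0 = 11100000 → 3-byte char #2 = E0 A9 8D.
Offset 4: leading byte 0xD6 = 11010110 → 2-byte char #3 = D6 B2.
Offset 6: leading byte 0xF1 = 11110001 → 4-byte char #4 = F1 87 B2 8F.
Offset 10: leading byte 0xF4 = 11110100 → 4-byte char #5 = F4 8F 83 BB.
Offset 14: leading byte 0xEC = 11101100 → 3-byte char #6 = EC 90 80.
Offset 17: leading byte 0xE9 = 11101001 → 3-byte char #7 = E9 B3 B5.
Offset 20: leading byte 0x3B = 00111011 → 1-byte char #8 = 3B.
Offset 21: leading byte 0xF0 = 11110000 → 4-byte char #9 = F0 92 83 92.
Offset 25: leading byte 0xE0 = 11100000 → 3-byte char #10 = E0 A6 B5.
Leading byte 0xE0 = 11100000 matches 1110xxxx → 3-byte sequence.
Byte 1: 0xE0 = 11100000, payload 0000 (4 bits).
Byte 2: 0xA6 = 10100110 (10xxxxxx ✓), payload 100110.
Byte 3: 0xB5 = 10110101 (10xxxxxx ✓), payload 110101.
Concatenate: 0000100110110101 = 0x9B5 (16 bits → U+09B5).

U+09B5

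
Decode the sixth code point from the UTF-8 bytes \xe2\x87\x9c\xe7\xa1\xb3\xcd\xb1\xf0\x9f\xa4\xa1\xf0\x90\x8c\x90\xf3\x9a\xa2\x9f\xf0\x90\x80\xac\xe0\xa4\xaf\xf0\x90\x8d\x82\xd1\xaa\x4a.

U+DA89F

Offset 0: leading byte 0xE2 = 11100010 → 3-byte char #1 = E2 87 9C.
Offset 3: leading byte 0xE7 = 11100111 → 3-byte char #2 = E7 A1 B3.
Offset 6: leading byte 0xCD = 11001101 → 2-byte char #3 = CD B1.
Offset 8: leading byte 0xF0 = 11110000 → 4-byte char #4 = F0 9F A4 A1.
Offset 12: leading byte 0xF0 = 11110000 → 4-byte char #5 = F0 90 8C 90.
Offset 16: leading byte 0xF3 = 11110011 → 4-byte char #6 = F3 9A A2 9F.
Leading byte 0xF3 = 11110011 matches 11110xxx → 4-byte sequence.
Byte 1: 0xF3 = 11110011, payload 011 (3 bits).
Byte 2: 0x9A = 10011010 (10xxxxxx ✓), payload 011010.
Byte 3: 0xA2 = 10100010 (10xxxxxx ✓), payload 100010.
Byte 4: 0x9F = 10011111 (10xxxxxx ✓), payload 011111.
Concatenate: 011011010100010011111 = 0xDA89F (21 bits → U+DA89F).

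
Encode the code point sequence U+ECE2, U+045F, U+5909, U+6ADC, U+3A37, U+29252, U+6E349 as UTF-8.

EE B3 A2 D1 9F E5 A4 89 E6 AB 9C E3 A8 B7 F0 A9 89 92 F1 AE 8D 89

U+ECE2: 3-byte form → EE B3 A2.
U+045F: 2-byte form → D1 9F.
U+5909: 3-byte form → E5 A4 89.
U+6ADC: 3-byte form → E6 AB 9C.
U+3A37: 3-byte form → E3 A8 B7.
U+29252: 4-byte form → F0 A9 89 92.
U+6E349: 4-byte form → F1 AE 8D 89.
Concatenated (22 bytes): EE B3 A2 D1 9F E5 A4 89 E6 AB 9C E3 A8 B7 F0 A9 89 92 F1 AE 8D 89.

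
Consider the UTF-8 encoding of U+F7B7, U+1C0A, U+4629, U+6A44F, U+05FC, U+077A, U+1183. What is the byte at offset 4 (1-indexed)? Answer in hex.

1-indexed offset 4 is 0-indexed offset 3.
U+F7B7 → 3-byte form EF 9E B7 at offsets 0–2.
U+1C0A → 3-byte form E1 B0 8A at offsets 3–5.
Offset 3 falls in char 2's range; it's byte 1 of E1 B0 8A = 0xE1.

0xE1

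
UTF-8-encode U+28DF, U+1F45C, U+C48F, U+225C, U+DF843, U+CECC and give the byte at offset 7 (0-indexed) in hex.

U+28DF → 3-byte form E2 A3 9F at offsets 0–2.
U+1F45C → 4-byte form F0 9F 91 9C at offsets 3–6.
U+C48F → 3-byte form EC 92 8F at offsets 7–9.
Offset 7 falls in char 3's range; it's byte 1 of EC 92 8F = 0xEC.

0xEC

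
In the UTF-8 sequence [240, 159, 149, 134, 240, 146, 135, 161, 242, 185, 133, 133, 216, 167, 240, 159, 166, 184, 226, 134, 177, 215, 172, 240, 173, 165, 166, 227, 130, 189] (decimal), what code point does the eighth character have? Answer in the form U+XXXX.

U+2D966

Offset 0: leading byte 0xF0 = 11110000 → 4-byte char #1 = F0 9F 95 86.
Offset 4: leading byte 0xF0 = 11110000 → 4-byte char #2 = F0 92 87 A1.
Offset 8: leading byte 0xF2 = 11110010 → 4-byte char #3 = F2 B9 85 85.
Offset 12: leading byte 0xD8 = 11011000 → 2-byte char #4 = D8 A7.
Offset 14: leading byte 0xF0 = 11110000 → 4-byte char #5 = F0 9F A6 B8.
Offset 18: leading byte 0xE2 = 11100010 → 3-byte char #6 = E2 86 B1.
Offset 21: leading byte 0xD7 = 11010111 → 2-byte char #7 = D7 AC.
Offset 23: leading byte 0xF0 = 11110000 → 4-byte char #8 = F0 AD A5 A6.
Leading byte 0xF0 = 11110000 matches 11110xxx → 4-byte sequence.
Byte 1: 0xF0 = 11110000, payload 000 (3 bits).
Byte 2: 0xAD = 10101101 (10xxxxxx ✓), payload 101101.
Byte 3: 0xA5 = 10100101 (10xxxxxx ✓), payload 100101.
Byte 4: 0xA6 = 10100110 (10xxxxxx ✓), payload 100110.
Concatenate: 000101101100101100110 = 0x2D966 (21 bits → U+2D966).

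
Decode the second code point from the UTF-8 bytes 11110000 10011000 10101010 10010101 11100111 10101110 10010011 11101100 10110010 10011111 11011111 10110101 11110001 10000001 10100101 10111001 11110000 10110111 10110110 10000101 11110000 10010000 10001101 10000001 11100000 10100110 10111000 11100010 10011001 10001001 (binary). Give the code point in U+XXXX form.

Offset 0: leading byte 0xF0 = 11110000 → 4-byte char #1 = F0 98 AA 95.
Offset 4: leading byte 0xE7 = 11100111 → 3-byte char #2 = E7 AE 93.
Leading byte 0xE7 = 11100111 matches 1110xxxx → 3-byte sequence.
Byte 1: 0xE7 = 11100111, payload 0111 (4 bits).
Byte 2: 0xAE = 10101110 (10xxxxxx ✓), payload 101110.
Byte 3: 0x93 = 10010011 (10xxxxxx ✓), payload 010011.
Concatenate: 0111101110010011 = 0x7B93 (16 bits → U+7B93).

U+7B93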